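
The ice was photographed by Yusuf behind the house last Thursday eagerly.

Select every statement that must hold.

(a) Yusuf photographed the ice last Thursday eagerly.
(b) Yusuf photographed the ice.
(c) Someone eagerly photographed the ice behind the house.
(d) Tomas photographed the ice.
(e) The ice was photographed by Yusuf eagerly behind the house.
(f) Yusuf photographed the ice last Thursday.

(a), (b), (c), (e), (f)

(a) Entailed — every conjunct here is already in the original photographing event.
(b) Entailed — dropping 'behind the house', 'last Thursday', 'eagerly' leaves a sub-description the original still satisfies.
(c) Entailed — the original entails any weakening of itself; this just drops 'last Thursday' and generalizes the agent.
(d) Not entailed — the passage has Yusuf photographing the ice, not Tomas.
(e) Entailed — every conjunct here is already in the original photographing event.
(f) Entailed — this follows by dropping conjuncts from the photographing event's description.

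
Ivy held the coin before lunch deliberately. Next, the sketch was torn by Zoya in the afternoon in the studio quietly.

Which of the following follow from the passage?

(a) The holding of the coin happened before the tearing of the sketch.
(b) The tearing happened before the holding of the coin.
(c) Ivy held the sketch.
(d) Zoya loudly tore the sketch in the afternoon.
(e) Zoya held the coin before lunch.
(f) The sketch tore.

(a) Entailed — the narrative places the holding before the tearing.
(b) Not entailed — the narrative places the holding before the tearing, not after.
(c) Not entailed — Ivy held the coin, not the sketch; the sketch belongs to the tearing event.
(d) Not entailed — 'loudly' adds a manner not in (and inconsistent with) the original.
(e) Not entailed — the passage has Ivy holding the coin, not Zoya.
(f) Entailed — 'Zoya tore the sketch' is causative; it entails the inchoative 'the sketch tore'.

(a), (f)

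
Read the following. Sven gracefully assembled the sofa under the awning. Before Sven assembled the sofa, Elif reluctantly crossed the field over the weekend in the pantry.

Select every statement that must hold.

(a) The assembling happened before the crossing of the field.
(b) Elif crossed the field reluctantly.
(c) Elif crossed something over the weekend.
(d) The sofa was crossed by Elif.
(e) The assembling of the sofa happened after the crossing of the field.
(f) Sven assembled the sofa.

(b), (c), (e), (f)

(a) Not entailed — the narrative places the crossing before the assembling, not after.
(b) Entailed — every conjunct here is already in the original crossing event.
(c) Entailed — every conjunct here is already in the original crossing event.
(d) Not entailed — Elif crossed the field, not the sofa; the sofa belongs to the assembling event.
(e) Entailed — the narrative places the crossing before the assembling.
(f) Entailed — every conjunct here is already in the original assembling event.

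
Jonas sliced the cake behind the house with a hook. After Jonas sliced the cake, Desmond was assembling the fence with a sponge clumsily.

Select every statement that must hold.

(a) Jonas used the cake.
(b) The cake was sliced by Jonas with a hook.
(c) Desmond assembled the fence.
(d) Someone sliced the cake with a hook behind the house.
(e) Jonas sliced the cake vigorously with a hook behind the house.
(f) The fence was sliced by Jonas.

(a) Not entailed — the cake is the patient, not an instrument — Jonas used a hook.
(b) Entailed — every conjunct here is already in the original slicing event.
(c) Not entailed — 'was assembling' is progressive on an accomplishment; it does not entail the completed 'assembled'.
(d) Entailed — the original entails any weakening of itself; this just generalizes the agent.
(e) Not entailed — 'vigorously' adds information not in the original event.
(f) Not entailed — Jonas sliced the cake, not the fence; the fence belongs to the assembling event.

(b), (d)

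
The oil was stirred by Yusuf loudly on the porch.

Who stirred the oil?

'Yusuf' marks the agent of the stirring event.

Yusuf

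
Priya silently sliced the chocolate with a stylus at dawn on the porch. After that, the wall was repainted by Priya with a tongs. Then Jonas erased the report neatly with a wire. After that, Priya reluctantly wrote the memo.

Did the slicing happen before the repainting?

yes

The narrative orders the slicing before the repainting.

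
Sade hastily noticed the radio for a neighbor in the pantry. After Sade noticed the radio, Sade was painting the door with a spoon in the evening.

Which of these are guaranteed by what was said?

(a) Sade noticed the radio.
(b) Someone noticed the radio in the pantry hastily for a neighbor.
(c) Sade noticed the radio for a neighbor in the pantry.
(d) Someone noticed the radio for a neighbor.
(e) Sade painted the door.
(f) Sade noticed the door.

(a) Entailed — this follows by dropping conjuncts from the noticing event's description.
(b) Entailed — the original entails any weakening of itself; this just generalizes the agent.
(c) Entailed — this follows by dropping conjuncts from the noticing event's description.
(d) Entailed — this follows by dropping conjuncts from the noticing event's description.
(e) Not entailed — 'was painting' is progressive on an accomplishment; it does not entail the completed 'painted'.
(f) Not entailed — Sade noticed the radio, not the door; the door belongs to the painting event.

(a), (b), (c), (d)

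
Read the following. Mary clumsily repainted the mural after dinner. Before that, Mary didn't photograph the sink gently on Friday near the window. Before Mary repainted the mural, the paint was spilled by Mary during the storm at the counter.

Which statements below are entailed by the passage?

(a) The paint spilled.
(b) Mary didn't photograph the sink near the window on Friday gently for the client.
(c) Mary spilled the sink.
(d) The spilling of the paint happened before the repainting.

(a) Entailed — 'Mary spilled the paint' is causative; it entails the inchoative 'the paint spilled'.
(b) Entailed — under negation, adding a further restriction is entailed: if no such photographing event occurred, none occurred for the client either.
(c) Not entailed — Mary spilled the paint, not the sink; the sink belongs to the photographing event.
(d) Entailed — the narrative places the spilling before the repainting.

(a), (b), (d)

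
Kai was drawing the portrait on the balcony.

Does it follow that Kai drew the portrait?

no

'was drawing' is progressive; for an accomplishment like 'draw the portrait', it doesn't entail completion.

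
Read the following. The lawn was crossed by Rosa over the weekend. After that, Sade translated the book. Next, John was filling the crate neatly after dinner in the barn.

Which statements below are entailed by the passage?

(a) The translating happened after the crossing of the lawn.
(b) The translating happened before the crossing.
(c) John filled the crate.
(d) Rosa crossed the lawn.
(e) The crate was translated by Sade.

(a), (d)

(a) Entailed — the narrative places the crossing before the translating.
(b) Not entailed — the narrative places the crossing before the translating, not after.
(c) Not entailed — 'was filling' is progressive on an accomplishment; it does not entail the completed 'filled'.
(d) Entailed — every conjunct here is already in the original crossing event.
(e) Not entailed — Sade translated the book, not the crate; the crate belongs to the filling event.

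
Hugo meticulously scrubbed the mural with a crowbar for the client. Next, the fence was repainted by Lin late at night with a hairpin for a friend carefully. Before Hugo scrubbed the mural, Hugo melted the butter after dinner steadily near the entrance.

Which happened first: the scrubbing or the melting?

the melting

The connectives place the melting before the scrubbing.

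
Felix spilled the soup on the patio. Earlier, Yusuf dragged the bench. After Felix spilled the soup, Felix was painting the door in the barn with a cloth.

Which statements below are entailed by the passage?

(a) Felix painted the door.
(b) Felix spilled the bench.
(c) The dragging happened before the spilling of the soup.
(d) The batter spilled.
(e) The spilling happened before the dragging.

(a) Not entailed — 'was painting' is progressive on an accomplishment; it does not entail the completed 'painted'.
(b) Not entailed — Felix spilled the soup, not the bench; the bench belongs to the dragging event.
(c) Entailed — the narrative places the dragging before the spilling.
(d) Not entailed — the soup is what spilled, not the batter.
(e) Not entailed — the narrative places the dragging before the spilling, not after.

(c)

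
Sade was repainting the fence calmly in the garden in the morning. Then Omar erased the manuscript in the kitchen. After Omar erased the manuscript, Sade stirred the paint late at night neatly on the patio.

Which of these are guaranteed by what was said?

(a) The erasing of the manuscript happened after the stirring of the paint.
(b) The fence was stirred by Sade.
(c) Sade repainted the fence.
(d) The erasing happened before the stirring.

(a) Not entailed — the narrative places the erasing before the stirring, not after.
(b) Not entailed — Sade stirred the paint, not the fence; the fence belongs to the repainting event.
(c) Not entailed — 'was repainting' is progressive on an accomplishment; it does not entail the completed 'repainted'.
(d) Entailed — the narrative places the erasing before the stirring.

(d)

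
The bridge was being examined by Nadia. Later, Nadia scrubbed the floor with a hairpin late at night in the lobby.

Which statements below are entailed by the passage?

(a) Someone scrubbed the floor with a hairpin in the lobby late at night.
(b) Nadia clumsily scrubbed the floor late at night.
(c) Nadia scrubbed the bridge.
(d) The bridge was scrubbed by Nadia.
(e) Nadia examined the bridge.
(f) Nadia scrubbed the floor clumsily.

(a), (e)

(a) Entailed — generalizing the agent leaves a sub-description the original still satisfies.
(b) Not entailed — 'clumsily' adds information not in the original event.
(c) Not entailed — Nadia scrubbed the floor, not the bridge; the bridge belongs to the examining event.
(d) Not entailed — Nadia scrubbed the floor, not the bridge; the bridge belongs to the examining event.
(e) Entailed — 'examine' is an activity; 'was examining' entails that some examining happened, so 'examined' holds.
(f) Not entailed — 'clumsily' adds information not in the original event.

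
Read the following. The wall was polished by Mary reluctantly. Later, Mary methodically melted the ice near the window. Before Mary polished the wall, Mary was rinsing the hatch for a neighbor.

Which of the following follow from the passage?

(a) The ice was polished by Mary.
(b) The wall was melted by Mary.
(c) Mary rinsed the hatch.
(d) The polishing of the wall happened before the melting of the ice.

(a) Not entailed — Mary polished the wall, not the ice; the ice belongs to the melting event.
(b) Not entailed — Mary melted the ice, not the wall; the wall belongs to the polishing event.
(c) Entailed — 'rinse' is an activity; 'was rinsing' entails that some rinsing happened, so 'rinsed' holds.
(d) Entailed — the narrative places the polishing before the melting.

(c), (d)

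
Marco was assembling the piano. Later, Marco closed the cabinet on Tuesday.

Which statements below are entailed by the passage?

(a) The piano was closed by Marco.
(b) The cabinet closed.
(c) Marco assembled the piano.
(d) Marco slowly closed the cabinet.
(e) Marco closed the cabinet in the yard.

(a) Not entailed — Marco closed the cabinet, not the piano; the piano belongs to the assembling event.
(b) Entailed — 'Marco closed the cabinet' is causative; it entails the inchoative 'the cabinet closed'.
(c) Not entailed — 'was assembling' is progressive on an accomplishment; it does not entail the completed 'assembled'.
(d) Not entailed — 'slowly' adds information not in the original event.
(e) Not entailed — 'in the yard' adds information not in the original event.

(b)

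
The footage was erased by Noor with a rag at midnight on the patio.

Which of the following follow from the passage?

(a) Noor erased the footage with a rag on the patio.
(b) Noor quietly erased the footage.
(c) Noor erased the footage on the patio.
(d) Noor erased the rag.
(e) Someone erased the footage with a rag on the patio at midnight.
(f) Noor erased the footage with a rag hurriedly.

(a), (c), (e)

(a) Entailed — this follows by dropping conjuncts from the erasing event's description.
(b) Not entailed — 'quietly' adds information not in the original event.
(c) Entailed — dropping 'at midnight', 'with a rag' leaves a sub-description the original still satisfies.
(d) Not entailed — the rag is the instrument, not what was erased.
(e) Entailed — every conjunct here is already in the original erasing event.
(f) Not entailed — 'hurriedly' adds information not in the original event.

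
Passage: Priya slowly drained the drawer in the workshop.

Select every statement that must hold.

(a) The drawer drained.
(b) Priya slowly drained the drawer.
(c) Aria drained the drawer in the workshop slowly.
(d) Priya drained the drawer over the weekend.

(a), (b)

(a) Entailed — 'Priya drained the drawer' is causative; it entails the inchoative 'the drawer drained'.
(b) Entailed — the original entails any weakening of itself; this just drops 'in the workshop'.
(c) Not entailed — the passage has Priya draining the drawer, not Aria.
(d) Not entailed — 'over the weekend' adds information not in the original event.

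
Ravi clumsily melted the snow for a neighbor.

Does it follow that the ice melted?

no

Nothing is said about any ice; only the snow is affected.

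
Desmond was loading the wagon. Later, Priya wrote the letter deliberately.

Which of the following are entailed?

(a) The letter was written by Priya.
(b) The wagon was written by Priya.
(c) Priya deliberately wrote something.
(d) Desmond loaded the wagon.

(a) Entailed — dropping 'deliberately' leaves a sub-description the original still satisfies.
(b) Not entailed — Priya wrote the letter, not the wagon; the wagon belongs to the loading event.
(c) Entailed — this follows by dropping conjuncts from the writing event's description.
(d) Not entailed — 'was loading' is progressive on an accomplishment; it does not entail the completed 'loaded'.

(a), (c)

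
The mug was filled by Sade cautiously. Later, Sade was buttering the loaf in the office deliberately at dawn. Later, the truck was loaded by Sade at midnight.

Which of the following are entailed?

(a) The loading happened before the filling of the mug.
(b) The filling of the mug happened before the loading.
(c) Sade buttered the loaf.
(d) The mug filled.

(a) Not entailed — the narrative places the filling before the loading, not after.
(b) Entailed — the narrative places the filling before the loading.
(c) Not entailed — 'was buttering' is progressive on an accomplishment; it does not entail the completed 'buttered'.
(d) Entailed — 'Sade filled the mug' is causative; it entails the inchoative 'the mug filled'.

(b), (d)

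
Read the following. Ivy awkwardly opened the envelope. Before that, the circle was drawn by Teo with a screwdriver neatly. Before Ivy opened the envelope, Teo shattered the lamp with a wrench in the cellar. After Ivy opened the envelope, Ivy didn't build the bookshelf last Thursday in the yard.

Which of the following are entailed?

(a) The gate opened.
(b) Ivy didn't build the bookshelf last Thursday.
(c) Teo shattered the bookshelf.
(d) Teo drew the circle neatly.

(d)

(a) Not entailed — the envelope is what opened, not the gate.
(b) Not entailed — dropping 'in the yard' under negation is not valid — the original leaves open that Ivy built the bookshelf some other way.
(c) Not entailed — Teo shattered the lamp, not the bookshelf; the bookshelf belongs to the building event.
(d) Entailed — dropping 'with a screwdriver' leaves a sub-description the original still satisfies.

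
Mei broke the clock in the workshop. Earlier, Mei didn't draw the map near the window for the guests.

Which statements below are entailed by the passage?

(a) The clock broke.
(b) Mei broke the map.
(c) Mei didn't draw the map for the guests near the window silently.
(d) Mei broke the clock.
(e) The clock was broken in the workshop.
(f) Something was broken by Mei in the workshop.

(a), (c), (d), (e), (f)

(a) Entailed — 'Mei broke the clock' is causative; it entails the inchoative 'the clock broke'.
(b) Not entailed — Mei broke the clock, not the map; the map belongs to the drawing event.
(c) Entailed — under negation, adding a further restriction is entailed: if no such drawing event occurred, none occurred silently either.
(d) Entailed — this follows by dropping conjuncts from the breaking event's description.
(e) Entailed — this follows by dropping conjuncts from the breaking event's description.
(f) Entailed — the original entails any weakening of itself; this just generalizes the patient.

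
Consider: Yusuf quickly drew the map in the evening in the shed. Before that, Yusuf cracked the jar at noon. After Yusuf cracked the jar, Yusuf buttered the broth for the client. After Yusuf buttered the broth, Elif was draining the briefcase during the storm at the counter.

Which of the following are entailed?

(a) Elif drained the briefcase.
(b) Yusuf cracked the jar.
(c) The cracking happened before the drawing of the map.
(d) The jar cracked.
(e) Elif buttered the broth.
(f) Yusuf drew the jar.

(a) Not entailed — 'was draining' is progressive on an accomplishment; it does not entail the completed 'drained'.
(b) Entailed — this follows by dropping conjuncts from the cracking event's description.
(c) Entailed — the narrative places the cracking before the drawing.
(d) Entailed — 'Yusuf cracked the jar' is causative; it entails the inchoative 'the jar cracked'.
(e) Not entailed — the passage has Yusuf buttering the broth, not Elif.
(f) Not entailed — Yusuf drew the map, not the jar; the jar belongs to the cracking event.

(b), (c), (d)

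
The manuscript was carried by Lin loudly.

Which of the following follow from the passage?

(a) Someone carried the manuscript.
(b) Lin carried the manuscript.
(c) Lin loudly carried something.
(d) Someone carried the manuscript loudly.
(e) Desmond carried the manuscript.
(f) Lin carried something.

(a) Entailed — the original entails any weakening of itself; this just drops 'loudly' and generalizes the agent.
(b) Entailed — dropping 'loudly' leaves a sub-description the original still satisfies.
(c) Entailed — this follows by dropping conjuncts from the carrying event's description.
(d) Entailed — the original entails any weakening of itself; this just generalizes the agent.
(e) Not entailed — the passage has Lin carrying the manuscript, not Desmond.
(f) Entailed — every conjunct here is already in the original carrying event.

(a), (b), (c), (d), (f)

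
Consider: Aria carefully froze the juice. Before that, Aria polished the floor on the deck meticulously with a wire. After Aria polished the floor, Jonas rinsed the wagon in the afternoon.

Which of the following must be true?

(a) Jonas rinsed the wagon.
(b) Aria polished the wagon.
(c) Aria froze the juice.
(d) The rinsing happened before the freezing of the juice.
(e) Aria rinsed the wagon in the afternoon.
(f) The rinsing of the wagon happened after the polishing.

(a) Entailed — the original entails any weakening of itself; this just drops 'in the afternoon'.
(b) Not entailed — Aria polished the floor, not the wagon; the wagon belongs to the rinsing event.
(c) Entailed — every conjunct here is already in the original freezing event.
(d) Not entailed — the narrative doesn't order the rinsing relative to the freezing.
(e) Not entailed — the passage has Jonas rinsing the wagon, not Aria.
(f) Entailed — the narrative places the polishing before the rinsing.

(a), (c), (f)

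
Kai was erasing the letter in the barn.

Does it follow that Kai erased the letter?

'was erasing' is progressive; for an accomplishment like 'erase the letter', it doesn't entail completion.

no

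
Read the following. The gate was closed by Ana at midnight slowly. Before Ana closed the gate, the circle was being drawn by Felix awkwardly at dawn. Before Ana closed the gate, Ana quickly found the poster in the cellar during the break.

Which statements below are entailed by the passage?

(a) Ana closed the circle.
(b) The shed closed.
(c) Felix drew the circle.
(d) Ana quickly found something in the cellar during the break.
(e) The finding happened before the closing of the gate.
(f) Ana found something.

(a) Not entailed — Ana closed the gate, not the circle; the circle belongs to the drawing event.
(b) Not entailed — the gate is what closed, not the shed.
(c) Not entailed — 'was drawing' is progressive on an accomplishment; it does not entail the completed 'drew'.
(d) Entailed — this follows by dropping conjuncts from the finding event's description.
(e) Entailed — the narrative places the finding before the closing.
(f) Entailed — every conjunct here is already in the original finding event.

(d), (e), (f)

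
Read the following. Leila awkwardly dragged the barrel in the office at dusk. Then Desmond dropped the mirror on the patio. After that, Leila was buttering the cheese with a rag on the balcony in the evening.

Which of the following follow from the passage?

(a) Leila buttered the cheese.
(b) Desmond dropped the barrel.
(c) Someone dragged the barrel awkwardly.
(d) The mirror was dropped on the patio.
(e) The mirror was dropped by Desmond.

(c), (d), (e)

(a) Not entailed — 'was buttering' is progressive on an accomplishment; it does not entail the completed 'buttered'.
(b) Not entailed — Desmond dropped the mirror, not the barrel; the barrel belongs to the dragging event.
(c) Entailed — the original entails any weakening of itself; this just drops 'at dusk', 'in the office' and generalizes the agent.
(d) Entailed — the original entails any weakening of itself; this just generalizes the agent.
(e) Entailed — the original entails any weakening of itself; this just drops 'on the patio'.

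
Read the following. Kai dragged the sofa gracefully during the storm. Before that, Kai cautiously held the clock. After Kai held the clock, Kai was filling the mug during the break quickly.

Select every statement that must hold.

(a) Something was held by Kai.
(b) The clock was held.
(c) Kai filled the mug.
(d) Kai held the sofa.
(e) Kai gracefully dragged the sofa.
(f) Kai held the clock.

(a), (b), (e), (f)

(a) Entailed — every conjunct here is already in the original holding event.
(b) Entailed — every conjunct here is already in the original holding event.
(c) Not entailed — 'was filling' is progressive on an accomplishment; it does not entail the completed 'filled'.
(d) Not entailed — Kai held the clock, not the sofa; the sofa belongs to the dragging event.
(e) Entailed — the original entails any weakening of itself; this just drops 'during the storm'.
(f) Entailed — dropping 'cautiously' leaves a sub-description the original still satisfies.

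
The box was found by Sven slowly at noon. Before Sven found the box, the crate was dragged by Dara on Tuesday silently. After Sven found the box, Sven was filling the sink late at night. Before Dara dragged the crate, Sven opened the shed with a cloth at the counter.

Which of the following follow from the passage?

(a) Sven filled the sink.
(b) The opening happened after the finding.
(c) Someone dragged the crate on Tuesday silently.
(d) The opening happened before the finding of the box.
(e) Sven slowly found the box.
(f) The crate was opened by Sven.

(c), (d), (e)

(a) Not entailed — 'was filling' is progressive on an accomplishment; it does not entail the completed 'filled'.
(b) Not entailed — the narrative places the opening before the finding, not after.
(c) Entailed — every conjunct here is already in the original dragging event.
(d) Entailed — the narrative places the opening before the finding.
(e) Entailed — the original entails any weakening of itself; this just drops 'at noon'.
(f) Not entailed — Sven opened the shed, not the crate; the crate belongs to the dragging event.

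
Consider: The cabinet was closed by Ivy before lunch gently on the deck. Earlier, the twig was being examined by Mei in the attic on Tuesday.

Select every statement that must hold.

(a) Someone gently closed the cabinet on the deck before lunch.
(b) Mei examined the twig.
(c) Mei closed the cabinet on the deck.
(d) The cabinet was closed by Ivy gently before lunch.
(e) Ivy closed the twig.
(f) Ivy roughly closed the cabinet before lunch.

(a), (b), (d)

(a) Entailed — every conjunct here is already in the original closing event.
(b) Entailed — 'examine' is an activity; 'was examining' entails that some examining happened, so 'examined' holds.
(c) Not entailed — the passage has Ivy closing the cabinet, not Mei.
(d) Entailed — this follows by dropping conjuncts from the closing event's description.
(e) Not entailed — Ivy closed the cabinet, not the twig; the twig belongs to the examining event.
(f) Not entailed — 'roughly' adds a manner not in (and inconsistent with) the original.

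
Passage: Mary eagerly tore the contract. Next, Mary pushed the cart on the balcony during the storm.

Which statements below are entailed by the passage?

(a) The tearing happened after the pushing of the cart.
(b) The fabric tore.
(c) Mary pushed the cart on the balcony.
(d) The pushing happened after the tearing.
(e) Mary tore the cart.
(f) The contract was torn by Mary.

(c), (d), (f)

(a) Not entailed — the narrative places the tearing before the pushing, not after.
(b) Not entailed — the contract is what tore, not the fabric.
(c) Entailed — the original entails any weakening of itself; this just drops 'during the storm'.
(d) Entailed — the narrative places the tearing before the pushing.
(e) Not entailed — Mary tore the contract, not the cart; the cart belongs to the pushing event.
(f) Entailed — this follows by dropping conjuncts from the tearing event's description.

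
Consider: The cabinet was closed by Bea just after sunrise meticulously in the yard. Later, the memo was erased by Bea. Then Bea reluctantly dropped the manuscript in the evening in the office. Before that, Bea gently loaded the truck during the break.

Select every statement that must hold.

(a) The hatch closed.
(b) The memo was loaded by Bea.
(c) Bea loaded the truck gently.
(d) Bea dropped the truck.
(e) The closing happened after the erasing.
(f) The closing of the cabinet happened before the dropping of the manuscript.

(c), (f)

(a) Not entailed — the cabinet is what closed, not the hatch.
(b) Not entailed — Bea loaded the truck, not the memo; the memo belongs to the erasing event.
(c) Entailed — every conjunct here is already in the original loading event.
(d) Not entailed — Bea dropped the manuscript, not the truck; the truck belongs to the loading event.
(e) Not entailed — the narrative places the closing before the erasing, not after.
(f) Entailed — the narrative places the closing before the dropping.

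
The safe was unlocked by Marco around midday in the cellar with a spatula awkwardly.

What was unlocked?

the safe

'the safe' marks the patient of the unlocking event.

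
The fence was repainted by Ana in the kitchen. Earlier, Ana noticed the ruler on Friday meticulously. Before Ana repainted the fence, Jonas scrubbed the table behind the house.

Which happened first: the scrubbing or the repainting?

The connectives place the scrubbing before the repainting.

the scrubbing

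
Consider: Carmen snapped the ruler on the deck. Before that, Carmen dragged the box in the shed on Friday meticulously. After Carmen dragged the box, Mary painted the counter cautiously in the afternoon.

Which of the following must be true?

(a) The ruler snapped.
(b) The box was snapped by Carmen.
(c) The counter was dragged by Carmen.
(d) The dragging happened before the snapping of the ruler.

(a) Entailed — 'Carmen snapped the ruler' is causative; it entails the inchoative 'the ruler snapped'.
(b) Not entailed — Carmen snapped the ruler, not the box; the box belongs to the dragging event.
(c) Not entailed — Carmen dragged the box, not the counter; the counter belongs to the painting event.
(d) Entailed — the narrative places the dragging before the snapping.

(a), (d)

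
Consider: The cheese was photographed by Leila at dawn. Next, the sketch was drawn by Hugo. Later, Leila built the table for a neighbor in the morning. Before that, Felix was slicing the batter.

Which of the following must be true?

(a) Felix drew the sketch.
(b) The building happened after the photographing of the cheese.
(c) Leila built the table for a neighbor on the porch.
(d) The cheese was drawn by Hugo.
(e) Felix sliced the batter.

(a) Not entailed — the passage has Hugo drawing the sketch, not Felix.
(b) Entailed — the narrative places the photographing before the building.
(c) Not entailed — 'on the porch' adds information not in the original event.
(d) Not entailed — Hugo drew the sketch, not the cheese; the cheese belongs to the photographing event.
(e) Not entailed — 'was slicing' is progressive on an accomplishment; it does not entail the completed 'sliced'.

(b)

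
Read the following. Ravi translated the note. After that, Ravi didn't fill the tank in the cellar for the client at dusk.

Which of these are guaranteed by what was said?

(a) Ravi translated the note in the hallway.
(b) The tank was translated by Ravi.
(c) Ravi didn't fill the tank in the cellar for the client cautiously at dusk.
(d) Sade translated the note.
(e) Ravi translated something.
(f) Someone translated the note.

(a) Not entailed — 'in the hallway' adds information not in the original event.
(b) Not entailed — Ravi translated the note, not the tank; the tank belongs to the filling event.
(c) Entailed — under negation, adding a further restriction is entailed: if no such filling event occurred, none occurred cautiously either.
(d) Not entailed — the passage has Ravi translating the note, not Sade.
(e) Entailed — the original entails any weakening of itself; this just generalizes the patient.
(f) Entailed — every conjunct here is already in the original translating event.

(c), (e), (f)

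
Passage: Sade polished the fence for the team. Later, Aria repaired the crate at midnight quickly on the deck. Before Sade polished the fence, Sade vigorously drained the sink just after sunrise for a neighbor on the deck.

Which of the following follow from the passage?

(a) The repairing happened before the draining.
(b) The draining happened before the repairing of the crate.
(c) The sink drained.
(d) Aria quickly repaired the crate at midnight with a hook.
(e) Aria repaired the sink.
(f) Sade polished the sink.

(a) Not entailed — the narrative places the draining before the repairing, not after.
(b) Entailed — the narrative places the draining before the repairing.
(c) Entailed — 'Sade drained the sink' is causative; it entails the inchoative 'the sink drained'.
(d) Not entailed — 'with a hook' adds information not in the original event.
(e) Not entailed — Aria repaired the crate, not the sink; the sink belongs to the draining event.
(f) Not entailed — Sade polished the fence, not the sink; the sink belongs to the draining event.

(b), (c)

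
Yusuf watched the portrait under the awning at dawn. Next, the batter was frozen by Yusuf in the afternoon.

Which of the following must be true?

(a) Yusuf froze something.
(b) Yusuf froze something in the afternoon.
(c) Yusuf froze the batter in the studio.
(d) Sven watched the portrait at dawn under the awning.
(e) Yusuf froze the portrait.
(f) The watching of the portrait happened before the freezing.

(a) Entailed — every conjunct here is already in the original freezing event.
(b) Entailed — the original entails any weakening of itself; this just generalizes the patient.
(c) Not entailed — 'in the studio' adds information not in the original event.
(d) Not entailed — the passage has Yusuf watching the portrait, not Sven.
(e) Not entailed — Yusuf froze the batter, not the portrait; the portrait belongs to the watching event.
(f) Entailed — the narrative places the watching before the freezing.

(a), (b), (f)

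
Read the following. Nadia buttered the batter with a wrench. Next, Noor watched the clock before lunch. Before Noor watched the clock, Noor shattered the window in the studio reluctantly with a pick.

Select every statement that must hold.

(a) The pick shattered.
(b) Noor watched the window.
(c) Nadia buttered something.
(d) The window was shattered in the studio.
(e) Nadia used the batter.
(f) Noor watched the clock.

(c), (d), (f)

(a) Not entailed — the window is what shattered, not the pick.
(b) Not entailed — Noor watched the clock, not the window; the window belongs to the shattering event.
(c) Entailed — this follows by dropping conjuncts from the buttering event's description.
(d) Entailed — this follows by dropping conjuncts from the shattering event's description.
(e) Not entailed — the batter is the patient, not an instrument — Nadia used a wrench.
(f) Entailed — dropping 'before lunch' leaves a sub-description the original still satisfies.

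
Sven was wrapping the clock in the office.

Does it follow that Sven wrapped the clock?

no

'was wrapping' is progressive; for an accomplishment like 'wrap the clock', it doesn't entail completion.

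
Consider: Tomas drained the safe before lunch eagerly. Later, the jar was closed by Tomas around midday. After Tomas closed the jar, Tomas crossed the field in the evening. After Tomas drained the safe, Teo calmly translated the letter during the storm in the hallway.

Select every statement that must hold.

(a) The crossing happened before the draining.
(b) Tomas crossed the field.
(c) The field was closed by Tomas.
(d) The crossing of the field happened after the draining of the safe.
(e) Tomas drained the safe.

(b), (d), (e)

(a) Not entailed — the narrative places the draining before the crossing, not after.
(b) Entailed — dropping 'in the evening' leaves a sub-description the original still satisfies.
(c) Not entailed — Tomas closed the jar, not the field; the field belongs to the crossing event.
(d) Entailed — the narrative places the draining before the crossing.
(e) Entailed — every conjunct here is already in the original draining event.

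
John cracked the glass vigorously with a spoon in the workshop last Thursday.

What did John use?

'with a spoon' marks the instrument of the cracking event.

a spoon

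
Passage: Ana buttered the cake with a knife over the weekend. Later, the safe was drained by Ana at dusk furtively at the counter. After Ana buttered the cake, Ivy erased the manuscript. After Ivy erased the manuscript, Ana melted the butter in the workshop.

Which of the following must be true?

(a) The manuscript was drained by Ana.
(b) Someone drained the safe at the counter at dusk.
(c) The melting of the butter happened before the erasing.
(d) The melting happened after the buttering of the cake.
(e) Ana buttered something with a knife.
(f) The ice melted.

(a) Not entailed — Ana drained the safe, not the manuscript; the manuscript belongs to the erasing event.
(b) Entailed — every conjunct here is already in the original draining event.
(c) Not entailed — the narrative places the erasing before the melting, not after.
(d) Entailed — the narrative places the buttering before the melting.
(e) Entailed — the original entails any weakening of itself; this just drops 'over the weekend' and generalizes the patient.
(f) Not entailed — the butter is what melted, not the ice.

(b), (d), (e)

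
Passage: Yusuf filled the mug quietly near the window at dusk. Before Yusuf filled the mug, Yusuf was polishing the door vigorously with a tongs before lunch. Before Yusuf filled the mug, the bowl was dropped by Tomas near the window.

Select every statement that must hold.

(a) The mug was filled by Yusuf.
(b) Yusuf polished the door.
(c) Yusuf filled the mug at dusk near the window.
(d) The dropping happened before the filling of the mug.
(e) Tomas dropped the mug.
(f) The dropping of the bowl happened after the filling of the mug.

(a), (b), (c), (d)

(a) Entailed — the original entails any weakening of itself; this just drops 'quietly', 'at dusk', 'near the window'.
(b) Entailed — 'polish' is an activity; 'was polishing' entails that some polishing happened, so 'polished' holds.
(c) Entailed — dropping 'quietly' leaves a sub-description the original still satisfies.
(d) Entailed — the narrative places the dropping before the filling.
(e) Not entailed — Tomas dropped the bowl, not the mug; the mug belongs to the filling event.
(f) Not entailed — the narrative places the dropping before the filling, not after.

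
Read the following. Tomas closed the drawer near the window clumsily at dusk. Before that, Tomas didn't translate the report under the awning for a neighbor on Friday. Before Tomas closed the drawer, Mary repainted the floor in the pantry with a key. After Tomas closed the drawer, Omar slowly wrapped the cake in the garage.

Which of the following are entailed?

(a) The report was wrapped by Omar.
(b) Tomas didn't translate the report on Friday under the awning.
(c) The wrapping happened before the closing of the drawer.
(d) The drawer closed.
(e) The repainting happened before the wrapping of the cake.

(a) Not entailed — Omar wrapped the cake, not the report; the report belongs to the translating event.
(b) Not entailed — dropping 'for a neighbor' under negation is not valid — the original leaves open that Tomas translated the report some other way.
(c) Not entailed — the narrative places the closing before the wrapping, not after.
(d) Entailed — 'Tomas closed the drawer' is causative; it entails the inchoative 'the drawer closed'.
(e) Entailed — the narrative places the repainting before the wrapping.

(d), (e)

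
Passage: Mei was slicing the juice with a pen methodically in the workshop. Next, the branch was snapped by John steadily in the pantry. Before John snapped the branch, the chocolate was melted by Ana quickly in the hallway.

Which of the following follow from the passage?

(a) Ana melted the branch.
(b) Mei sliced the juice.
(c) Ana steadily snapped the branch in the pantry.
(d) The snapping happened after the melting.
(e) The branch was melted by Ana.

(a) Not entailed — Ana melted the chocolate, not the branch; the branch belongs to the snapping event.
(b) Not entailed — 'was slicing' is progressive on an accomplishment; it does not entail the completed 'sliced'.
(c) Not entailed — the passage has John snapping the branch, not Ana.
(d) Entailed — the narrative places the melting before the snapping.
(e) Not entailed — Ana melted the chocolate, not the branch; the branch belongs to the snapping event.

(d)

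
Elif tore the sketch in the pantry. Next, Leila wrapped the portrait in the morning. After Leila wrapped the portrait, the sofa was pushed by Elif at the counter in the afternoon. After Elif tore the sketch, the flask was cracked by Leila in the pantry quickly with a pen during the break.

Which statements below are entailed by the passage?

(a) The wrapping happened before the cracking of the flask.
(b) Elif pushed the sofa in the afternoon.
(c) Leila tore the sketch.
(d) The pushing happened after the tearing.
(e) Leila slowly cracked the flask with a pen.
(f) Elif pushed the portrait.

(b), (d)

(a) Not entailed — the narrative doesn't order the wrapping relative to the cracking.
(b) Entailed — the original entails any weakening of itself; this just drops 'at the counter'.
(c) Not entailed — the passage has Elif tearing the sketch, not Leila.
(d) Entailed — the narrative places the tearing before the pushing.
(e) Not entailed — 'slowly' adds a manner not in (and inconsistent with) the original.
(f) Not entailed — Elif pushed the sofa, not the portrait; the portrait belongs to the wrapping event.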